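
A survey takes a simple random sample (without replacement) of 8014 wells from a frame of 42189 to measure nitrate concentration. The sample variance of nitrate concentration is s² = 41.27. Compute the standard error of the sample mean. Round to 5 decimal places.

0.06459

Under SRS without replacement, Var(ȳ) = (1 − f)·s²/n with f = n/N = 8014/42189 = 0.18995473.
Var(ȳ) = (1 − 0.18995473)·41.27/8014 = 0.81004527·0.005149738 = 0.0041715209.
SE(ȳ) = √(0.0041715209) = 0.06459.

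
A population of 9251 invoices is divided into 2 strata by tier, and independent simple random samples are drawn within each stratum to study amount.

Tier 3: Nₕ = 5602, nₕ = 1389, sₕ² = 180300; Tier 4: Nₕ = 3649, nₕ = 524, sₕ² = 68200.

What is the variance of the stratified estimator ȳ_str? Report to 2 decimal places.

Var(ȳ_str) = Σₕ Wₕ²(1 − fₕ)sₕ²/nₕ with Wₕ = Nₕ/N, N = 9251.
Tier 3: Wₕ = 0.60555616; term = 0.60555616²·(1 − 0.24794716)·180300/1389 = 35.797334.
Tier 4: Wₕ = 0.39444384; term = 0.39444384²·(1 − 0.14360099)·68200/524 = 17.342017.
Sum = 53.139351.

53.14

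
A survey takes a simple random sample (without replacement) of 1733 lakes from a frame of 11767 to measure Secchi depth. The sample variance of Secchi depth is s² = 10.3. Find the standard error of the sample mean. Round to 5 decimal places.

Under SRS without replacement, Var(ȳ) = (1 − f)·s²/n with f = n/N = 1733/11767 = 0.14727628.
Var(ȳ) = (1 − 0.14727628)·10.3/1733 = 0.85272372·0.0059434507 = 0.0050681214.
SE(ȳ) = √(0.0050681214) = 0.07119.

0.07119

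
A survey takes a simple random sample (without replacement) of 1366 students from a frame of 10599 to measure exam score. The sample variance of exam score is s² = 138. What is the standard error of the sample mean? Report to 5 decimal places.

0.29666

Under SRS without replacement, Var(ȳ) = (1 − f)·s²/n with f = n/N = 1366/10599 = 0.12888008.
Var(ȳ) = (1 − 0.12888008)·138/1366 = 0.87111992·0.10102489 = 0.088004794.
SE(ȳ) = √(0.088004794) = 0.29666.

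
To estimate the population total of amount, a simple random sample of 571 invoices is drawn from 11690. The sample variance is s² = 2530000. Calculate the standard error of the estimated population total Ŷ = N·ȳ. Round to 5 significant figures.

758900

Var(Ŷ) = N²·Var(ȳ) = N²·(1 − n/N)·s²/n.
f = 571/11690 = 0.04884517; Var(ȳ) = 0.95115483·2530000/571 = 4214.3988.
Var(Ŷ) = 11690² · 4214.3988 = 5.759233 × 10^11.
SE(Ŷ) = √(5.759233 × 10^11) = 758900.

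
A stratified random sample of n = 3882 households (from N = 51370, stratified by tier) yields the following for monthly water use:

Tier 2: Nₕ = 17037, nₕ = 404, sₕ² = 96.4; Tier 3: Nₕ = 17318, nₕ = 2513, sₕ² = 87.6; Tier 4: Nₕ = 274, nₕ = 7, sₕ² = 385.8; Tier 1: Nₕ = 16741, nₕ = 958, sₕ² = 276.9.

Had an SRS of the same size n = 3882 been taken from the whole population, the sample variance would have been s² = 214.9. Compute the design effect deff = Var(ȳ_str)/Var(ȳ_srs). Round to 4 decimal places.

Var(ȳ_str) = Σ Wₕ²(1−fₕ)sₕ²/nₕ with Wₕ = Nₕ/51370:
  Tier 2: (17037/51370)²·(1−404/17037)·96.4/404 = 0.025623606
  Tier 3: (17318/51370)²·(1−2513/17318)·87.6/2513 = 0.0033868708
  Tier 4: (274/51370)²·(1−7/274)·385.8/7 = 0.001527942
  Tier 1: (16741/51370)²·(1−958/16741)·276.9/958 = 0.028940716
  → Var(ȳ_str) = 0.059479135.
Var(ȳ_srs) = (1 − 3882/51370)·214.9/3882 = 0.051174687.
deff = 0.059479135 / 0.051174687 = 1.1623.

1.1623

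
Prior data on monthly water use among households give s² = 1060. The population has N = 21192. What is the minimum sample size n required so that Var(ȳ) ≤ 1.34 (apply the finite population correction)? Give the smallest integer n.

Without fpc, n₀ = s²/D = 1060/1.34 = 791.0448.
With fpc, (1 − n/N)·s²/n ≤ D requires n ≥ n₀/(1 + n₀/N) = 791.0448/(1 + 791.0448/21192) = 762.5796.
Rounding up, n = 763.

763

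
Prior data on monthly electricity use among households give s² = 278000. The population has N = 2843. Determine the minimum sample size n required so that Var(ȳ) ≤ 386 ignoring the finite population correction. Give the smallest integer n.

Without fpc, n₀ = s²/D = 278000/386 = 720.2073.
Rounding up, n = 721.

721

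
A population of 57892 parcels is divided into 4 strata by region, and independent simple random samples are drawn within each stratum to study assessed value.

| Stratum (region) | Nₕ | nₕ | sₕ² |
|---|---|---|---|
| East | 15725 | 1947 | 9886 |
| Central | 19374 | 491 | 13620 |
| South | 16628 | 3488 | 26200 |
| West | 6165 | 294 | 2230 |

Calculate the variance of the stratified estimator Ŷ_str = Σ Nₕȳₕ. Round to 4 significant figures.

1.316 × 10^10

Var(Ŷ_str) = Σₕ Nₕ²(1 − fₕ)sₕ²/nₕ.
East: 15725²·(1 − 1947/15725)·9886/1947 = 1.1000983 × 10^9.
Central: 19374²·(1 − 491/19374)·13620/491 = 1.0148127 × 10^10.
South: 16628²·(1 − 3488/16628)·26200/3488 = 1.641195 × 10^9.
West: 6165²·(1 − 294/6165)·2230/294 = 2.7453814 × 10^8.
Sum = 1.3163958 × 10^10.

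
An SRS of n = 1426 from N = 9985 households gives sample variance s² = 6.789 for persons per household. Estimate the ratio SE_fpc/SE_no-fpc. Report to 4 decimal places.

f = n/N = 1426/9985 = 0.14281422.
SE_no-fpc = √(s²/n) = 0.068999055; SE_fpc = √((1−f)s²/n) = 0.063882311.
Ratio = √(1−f) = 0.92584328.

0.9258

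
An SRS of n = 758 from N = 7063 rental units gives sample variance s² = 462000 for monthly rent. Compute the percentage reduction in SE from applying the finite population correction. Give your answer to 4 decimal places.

f = n/N = 758/7063 = 0.10731984.
SE_no-fpc = √(s²/n) = 24.688027; SE_fpc = √((1−f)s²/n) = 23.325681.
Ratio = √(1−f) = 0.94481753. Reduction = 100·(1 − 0.94481753) = 5.5182%.

5.5182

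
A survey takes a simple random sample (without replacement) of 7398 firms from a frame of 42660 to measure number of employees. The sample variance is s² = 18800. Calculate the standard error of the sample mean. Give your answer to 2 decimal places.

1.45

Under SRS without replacement, Var(ȳ) = (1 − f)·s²/n with f = n/N = 7398/42660 = 0.17341772.
Var(ȳ) = (1 − 0.17341772)·18800/7398 = 0.82658228·2.5412274 = 2.1005335.
SE(ȳ) = √(2.1005335) = 1.45.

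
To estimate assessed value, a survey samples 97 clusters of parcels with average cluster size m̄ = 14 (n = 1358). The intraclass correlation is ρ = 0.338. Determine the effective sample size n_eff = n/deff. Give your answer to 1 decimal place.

251.8

deff = 1 + (14 − 1)·0.338 = 1 + 4.394 = 5.394.
n_eff = 1358 / 5.394 = 251.8.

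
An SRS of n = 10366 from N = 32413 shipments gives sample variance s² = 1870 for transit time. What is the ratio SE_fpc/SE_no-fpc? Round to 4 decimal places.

f = n/N = 10366/32413 = 0.31980995.
SE_no-fpc = √(s²/n) = 0.42473221; SE_fpc = √((1−f)s²/n) = 0.3502921.
Ratio = √(1−f) = 0.82473635.

0.8247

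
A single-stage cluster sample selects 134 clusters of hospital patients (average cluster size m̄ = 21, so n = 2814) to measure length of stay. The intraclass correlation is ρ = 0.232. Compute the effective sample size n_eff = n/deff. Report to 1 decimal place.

498.9

deff = 1 + (21 − 1)·0.232 = 1 + 4.64 = 5.64.
n_eff = 2814 / 5.64 = 498.9.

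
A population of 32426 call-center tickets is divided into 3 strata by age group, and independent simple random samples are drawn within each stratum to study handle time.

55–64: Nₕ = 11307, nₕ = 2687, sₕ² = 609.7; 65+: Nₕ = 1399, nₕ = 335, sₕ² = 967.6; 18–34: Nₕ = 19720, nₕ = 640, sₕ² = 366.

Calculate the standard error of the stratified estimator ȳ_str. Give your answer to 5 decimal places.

0.47934

Var(ȳ_str) = Σₕ Wₕ²(1 − fₕ)sₕ²/nₕ with Wₕ = Nₕ/N, N = 32426.
55–64: Wₕ = 0.34870166; term = 0.34870166²·(1 − 0.23764040)·609.7/2687 = 0.021033737.
65+: Wₕ = 0.04314439; term = 0.04314439²·(1 − 0.23945675)·967.6/335 = 0.0040890615.
18–34: Wₕ = 0.60815395; term = 0.60815395²·(1 − 0.03245436)·366/640 = 0.20464429.
Sum = 0.22976709.
SE = √(0.22976709) = 0.47934.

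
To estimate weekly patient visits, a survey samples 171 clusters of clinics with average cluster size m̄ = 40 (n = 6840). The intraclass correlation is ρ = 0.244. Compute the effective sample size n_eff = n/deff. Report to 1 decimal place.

deff = 1 + (40 − 1)·0.244 = 1 + 9.516 = 10.516.
n_eff = 6840 / 10.516 = 650.4.

650.4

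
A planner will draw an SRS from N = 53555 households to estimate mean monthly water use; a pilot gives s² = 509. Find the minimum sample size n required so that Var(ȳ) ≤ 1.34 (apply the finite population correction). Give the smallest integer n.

378

Without fpc, n₀ = s²/D = 509/1.34 = 379.8507.
With fpc, (1 − n/N)·s²/n ≤ D requires n ≥ n₀/(1 + n₀/N) = 379.8507/(1 + 379.8507/53555) = 377.1755.
Rounding up, n = 378.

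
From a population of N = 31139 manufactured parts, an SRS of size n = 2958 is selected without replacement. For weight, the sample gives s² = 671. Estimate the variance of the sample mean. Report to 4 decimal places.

Under SRS without replacement, Var(ȳ) = (1 − f)·s²/n with f = n/N = 2958/31139 = 0.09499342.
Var(ȳ) = (1 − 0.09499342)·671/2958 = 0.90500658·0.22684246 = 0.20529392.

0.2053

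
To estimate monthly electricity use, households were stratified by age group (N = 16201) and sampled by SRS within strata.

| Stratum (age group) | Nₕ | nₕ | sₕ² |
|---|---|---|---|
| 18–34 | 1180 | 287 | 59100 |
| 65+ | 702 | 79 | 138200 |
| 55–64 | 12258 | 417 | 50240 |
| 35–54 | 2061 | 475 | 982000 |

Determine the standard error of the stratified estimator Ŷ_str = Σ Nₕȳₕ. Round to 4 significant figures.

158800

Var(Ŷ_str) = Σₕ Nₕ²(1 − fₕ)sₕ²/nₕ.
18–34: 1180²·(1 − 287/1180)·59100/287 = 2.1698967 × 10^8.
65+: 702²·(1 − 79/702)·138200/79 = 7.650787 × 10^8.
55–64: 12258²·(1 − 417/12258)·50240/417 = 1.7487252 × 10^10.
35–54: 2061²·(1 − 475/2061)·982000/475 = 6.7577023 × 10^9.
Sum = 2.5227023 × 10^10.
SE = √(2.5227023 × 10^10) = 158800.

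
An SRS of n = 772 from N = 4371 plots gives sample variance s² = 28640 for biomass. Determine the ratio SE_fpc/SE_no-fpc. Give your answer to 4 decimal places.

f = n/N = 772/4371 = 0.17661862.
SE_no-fpc = √(s²/n) = 6.0908493; SE_fpc = √((1−f)s²/n) = 5.5268589.
Ratio = √(1−f) = 0.90740365.

0.9074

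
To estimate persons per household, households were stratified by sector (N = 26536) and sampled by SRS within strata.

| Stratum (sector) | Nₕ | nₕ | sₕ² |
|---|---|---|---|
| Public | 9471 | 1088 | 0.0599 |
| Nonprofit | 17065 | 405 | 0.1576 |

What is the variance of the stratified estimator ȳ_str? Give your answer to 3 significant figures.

1.63 × 10^-4

Var(ȳ_str) = Σₕ Wₕ²(1 − fₕ)sₕ²/nₕ with Wₕ = Nₕ/N, N = 26536.
Public: Wₕ = 0.35691137; term = 0.35691137²·(1 − 0.11487699)·0.0599/1088 = 6.2075798 × 10^-6.
Nonprofit: Wₕ = 0.64308863; term = 0.64308863²·(1 − 0.02373279)·0.1576/405 = 1.571128 × 10^-4.
Sum = 1.6332038 × 10^-4.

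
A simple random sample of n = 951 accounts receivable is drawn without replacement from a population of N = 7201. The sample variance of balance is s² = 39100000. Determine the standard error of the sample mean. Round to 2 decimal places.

Under SRS without replacement, Var(ȳ) = (1 − f)·s²/n with f = n/N = 951/7201 = 0.13206499.
Var(ȳ) = (1 − 0.13206499)·39100000/951 = 0.86793501·41114.616 = 35684.815.
SE(ȳ) = √(35684.815) = 188.90.

188.90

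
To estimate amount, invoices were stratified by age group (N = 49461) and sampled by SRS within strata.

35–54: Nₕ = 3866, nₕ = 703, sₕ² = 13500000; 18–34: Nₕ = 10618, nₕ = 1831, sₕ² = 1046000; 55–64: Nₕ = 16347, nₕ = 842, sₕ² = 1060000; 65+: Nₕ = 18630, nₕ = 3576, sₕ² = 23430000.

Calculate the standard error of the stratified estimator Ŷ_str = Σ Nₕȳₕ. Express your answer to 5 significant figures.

1.5636 × 10^6

Var(Ŷ_str) = Σₕ Nₕ²(1 − fₕ)sₕ²/nₕ.
35–54: 3866²·(1 − 703/3866)·13500000/703 = 2.3482238 × 10^11.
18–34: 10618²·(1 − 1831/10618)·1046000/1831 = 5.3299936 × 10^10.
55–64: 16347²·(1 − 842/16347)·1060000/842 = 3.1908296 × 10^11.
65+: 18630²·(1 − 3576/18630)·23430000/3576 = 1.8375516 × 10^12.
Sum = 2.4447569 × 10^12.
SE = √(2.4447569 × 10^12) = 1.5636 × 10^6.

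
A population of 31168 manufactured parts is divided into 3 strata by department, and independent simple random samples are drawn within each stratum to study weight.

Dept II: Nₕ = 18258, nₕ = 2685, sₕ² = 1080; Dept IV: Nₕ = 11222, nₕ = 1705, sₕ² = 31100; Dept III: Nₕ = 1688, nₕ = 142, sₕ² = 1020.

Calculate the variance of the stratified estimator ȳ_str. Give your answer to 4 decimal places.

Var(ȳ_str) = Σₕ Wₕ²(1 − fₕ)sₕ²/nₕ with Wₕ = Nₕ/N, N = 31168.
Dept II: Wₕ = 0.58579312; term = 0.58579312²·(1 − 0.14705882)·1080/2685 = 0.11772998.
Dept IV: Wₕ = 0.36004877; term = 0.36004877²·(1 − 0.15193370)·31100/1705 = 2.0053421.
Dept III: Wₕ = 0.05415811; term = 0.05415811²·(1 − 0.08412322)·1020/142 = 0.019296382.
Sum = 2.1423685.

2.1424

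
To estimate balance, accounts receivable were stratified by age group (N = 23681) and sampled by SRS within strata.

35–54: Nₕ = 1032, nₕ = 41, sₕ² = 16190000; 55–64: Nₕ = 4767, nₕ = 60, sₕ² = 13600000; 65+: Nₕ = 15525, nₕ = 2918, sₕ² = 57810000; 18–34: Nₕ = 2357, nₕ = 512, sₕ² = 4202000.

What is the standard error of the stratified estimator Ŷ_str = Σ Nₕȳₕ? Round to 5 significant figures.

Var(Ŷ_str) = Σₕ Nₕ²(1 − fₕ)sₕ²/nₕ.
35–54: 1032²·(1 − 41/1032)·16190000/41 = 4.0384652 × 10^11.
55–64: 4767²·(1 − 60/4767)·13600000/60 = 5.0860076 × 10^12.
65+: 15525²·(1 − 2918/15525)·57810000/2918 = 3.8775825 × 10^12.
18–34: 2357²·(1 − 512/2357)·4202000/512 = 3.568963 × 10^10.
Sum = 9.4031263 × 10^12.
SE = √(9.4031263 × 10^12) = 3.0665 × 10^6.

3.0665 × 10^6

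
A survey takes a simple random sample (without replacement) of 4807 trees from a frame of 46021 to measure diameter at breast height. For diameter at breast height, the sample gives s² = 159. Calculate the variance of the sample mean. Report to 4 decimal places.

0.0296

Under SRS without replacement, Var(ȳ) = (1 − f)·s²/n with f = n/N = 4807/46021 = 0.10445232.
Var(ȳ) = (1 − 0.10445232)·159/4807 = 0.89554768·0.033076763 = 0.029621819.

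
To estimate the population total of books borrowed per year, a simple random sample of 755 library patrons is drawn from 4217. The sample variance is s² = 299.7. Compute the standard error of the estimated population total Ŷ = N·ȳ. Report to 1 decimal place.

2407.3

Var(Ŷ) = N²·Var(ȳ) = N²·(1 − n/N)·s²/n.
f = 755/4217 = 0.17903723; Var(ȳ) = 0.82096277·299.7/755 = 0.32588416.
Var(Ŷ) = 4217² · 0.32588416 = 5.795227 × 10^6.
SE(Ŷ) = √(5.795227 × 10^6) = 2407.3.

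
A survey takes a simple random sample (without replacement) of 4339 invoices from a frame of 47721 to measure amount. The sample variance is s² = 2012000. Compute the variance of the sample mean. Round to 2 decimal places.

Under SRS without replacement, Var(ȳ) = (1 − f)·s²/n with f = n/N = 4339/47721 = 0.09092433.
Var(ȳ) = (1 − 0.09092433)·2012000/4339 = 0.90907567·463.70131 = 421.53958.

421.54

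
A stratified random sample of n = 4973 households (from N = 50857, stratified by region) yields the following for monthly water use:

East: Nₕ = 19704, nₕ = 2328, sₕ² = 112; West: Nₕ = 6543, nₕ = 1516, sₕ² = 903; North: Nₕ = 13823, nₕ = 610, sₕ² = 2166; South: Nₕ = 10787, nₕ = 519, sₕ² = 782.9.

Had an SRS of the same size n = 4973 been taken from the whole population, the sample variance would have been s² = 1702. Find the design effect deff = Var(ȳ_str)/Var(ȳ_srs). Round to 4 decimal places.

1.0664

Var(ȳ_str) = Σ Wₕ²(1−fₕ)sₕ²/nₕ with Wₕ = Nₕ/50857:
  East: (19704/50857)²·(1−2328/19704)·112/2328 = 0.0063685092
  West: (6543/50857)²·(1−1516/6543)·903/1516 = 0.0075748298
  North: (13823/50857)²·(1−610/13823)·2166/610 = 0.25074419
  South: (10787/50857)²·(1−519/10787)·782.9/519 = 0.064598733
  → Var(ȳ_str) = 0.32928626.
Var(ȳ_srs) = (1 − 4973/50857)·1702/4973 = 0.30878175.
deff = 0.32928626 / 0.30878175 = 1.0664.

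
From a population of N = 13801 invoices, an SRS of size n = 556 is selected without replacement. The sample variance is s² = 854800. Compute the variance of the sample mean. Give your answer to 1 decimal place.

1475.5

Under SRS without replacement, Var(ȳ) = (1 − f)·s²/n with f = n/N = 556/13801 = 0.04028694.
Var(ȳ) = (1 − 0.04028694)·854800/556 = 0.95971306·1537.4101 = 1475.4725.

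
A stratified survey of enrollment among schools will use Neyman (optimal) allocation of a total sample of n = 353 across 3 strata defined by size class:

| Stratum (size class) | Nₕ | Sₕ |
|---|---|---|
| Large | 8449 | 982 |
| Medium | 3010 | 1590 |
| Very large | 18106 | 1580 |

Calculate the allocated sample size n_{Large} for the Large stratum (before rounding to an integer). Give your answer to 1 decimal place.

70.3

Neyman allocation: nₕ = n·NₕSₕ / Σⱼ NⱼSⱼ.
Σ NⱼSⱼ = 8449·982 + 3010·1590 + 18106·1580 = 4.1690298 × 10^7.
n_{Large} = 353·8449·982 / (4.1690298 × 10^7) = 70.3.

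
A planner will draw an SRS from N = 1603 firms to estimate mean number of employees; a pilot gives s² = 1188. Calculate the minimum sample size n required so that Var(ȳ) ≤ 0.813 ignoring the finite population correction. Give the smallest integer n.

Without fpc, n₀ = s²/D = 1188/0.813 = 1461.2546.
Rounding up, n = 1462.

1462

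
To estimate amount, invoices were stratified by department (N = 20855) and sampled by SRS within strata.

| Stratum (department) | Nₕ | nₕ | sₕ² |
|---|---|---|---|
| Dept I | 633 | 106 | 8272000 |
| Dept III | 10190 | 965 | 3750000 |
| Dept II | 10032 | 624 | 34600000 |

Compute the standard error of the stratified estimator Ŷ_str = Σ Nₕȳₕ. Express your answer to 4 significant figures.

Var(Ŷ_str) = Σₕ Nₕ²(1 − fₕ)sₕ²/nₕ.
Dept I: 633²·(1 − 106/633)·8272000/106 = 2.6032686 × 10^10.
Dept III: 10190²·(1 − 965/10190)·3750000/965 = 3.6529566 × 10^11.
Dept II: 10032²·(1 − 624/10032)·34600000/624 = 5.2333086 × 10^12.
Sum = 5.6246369 × 10^12.
SE = √(5.6246369 × 10^12) = 2.372 × 10^6.

2.372 × 10^6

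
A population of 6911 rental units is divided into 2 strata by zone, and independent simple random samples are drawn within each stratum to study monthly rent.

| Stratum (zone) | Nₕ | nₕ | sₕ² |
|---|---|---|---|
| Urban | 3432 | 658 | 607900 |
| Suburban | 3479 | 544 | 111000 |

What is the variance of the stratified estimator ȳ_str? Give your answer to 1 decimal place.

Var(ȳ_str) = Σₕ Wₕ²(1 − fₕ)sₕ²/nₕ with Wₕ = Nₕ/N, N = 6911.
Urban: Wₕ = 0.49659962; term = 0.49659962²·(1 − 0.19172494)·607900/658 = 184.15275.
Suburban: Wₕ = 0.50340038; term = 0.50340038²·(1 − 0.15636677)·111000/544 = 43.621925.
Sum = 227.77468.

227.8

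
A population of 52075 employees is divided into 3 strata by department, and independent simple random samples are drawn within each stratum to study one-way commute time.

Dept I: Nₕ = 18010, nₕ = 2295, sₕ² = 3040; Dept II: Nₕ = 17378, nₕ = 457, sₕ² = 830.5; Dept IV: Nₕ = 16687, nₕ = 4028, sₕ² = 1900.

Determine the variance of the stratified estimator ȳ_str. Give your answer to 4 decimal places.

Var(ȳ_str) = Σₕ Wₕ²(1 − fₕ)sₕ²/nₕ with Wₕ = Nₕ/N, N = 52075.
Dept I: Wₕ = 0.34584734; term = 0.34584734²·(1 − 0.12742921)·3040/2295 = 0.1382485.
Dept II: Wₕ = 0.33371099; term = 0.33371099²·(1 − 0.02629762)·830.5/457 = 0.19705647.
Dept IV: Wₕ = 0.32044167; term = 0.32044167²·(1 − 0.24138551)·1900/4028 = 0.036743731.
Sum = 0.3720487.

0.3720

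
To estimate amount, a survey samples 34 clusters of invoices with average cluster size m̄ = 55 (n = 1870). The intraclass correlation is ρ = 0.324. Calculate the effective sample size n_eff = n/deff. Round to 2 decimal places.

deff = 1 + (55 − 1)·0.324 = 1 + 17.496 = 18.496.
n_eff = 1870 / 18.496 = 101.10.

101.10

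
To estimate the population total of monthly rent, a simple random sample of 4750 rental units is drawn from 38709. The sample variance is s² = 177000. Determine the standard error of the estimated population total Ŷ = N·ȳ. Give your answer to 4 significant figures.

Var(Ŷ) = N²·Var(ȳ) = N²·(1 − n/N)·s²/n.
f = 4750/38709 = 0.12271048; Var(ȳ) = 0.87728952·177000/4750 = 32.690578.
Var(Ŷ) = 38709² · 32.690578 = 4.8983127 × 10^10.
SE(Ŷ) = √(4.8983127 × 10^10) = 221300.

221300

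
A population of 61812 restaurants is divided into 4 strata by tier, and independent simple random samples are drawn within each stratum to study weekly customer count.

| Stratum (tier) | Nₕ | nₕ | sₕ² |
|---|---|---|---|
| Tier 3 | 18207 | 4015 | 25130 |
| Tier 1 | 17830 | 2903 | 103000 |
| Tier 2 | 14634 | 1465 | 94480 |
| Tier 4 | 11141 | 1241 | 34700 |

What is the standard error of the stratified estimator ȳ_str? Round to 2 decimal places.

Var(ȳ_str) = Σₕ Wₕ²(1 − fₕ)sₕ²/nₕ with Wₕ = Nₕ/N, N = 61812.
Tier 3: Wₕ = 0.29455446; term = 0.29455446²·(1 − 0.22051958)·25130/4015 = 0.4232952.
Tier 1: Wₕ = 0.28845532; term = 0.28845532²·(1 − 0.16281548)·103000/2903 = 2.4715447.
Tier 2: Wₕ = 0.23675015; term = 0.23675015²·(1 − 0.10010933)·94480/1465 = 3.2529135.
Tier 4: Wₕ = 0.18024008; term = 0.18024008²·(1 − 0.11139036)·34700/1241 = 0.807182.
Sum = 6.9549354.
SE = √(6.9549354) = 2.64.

2.64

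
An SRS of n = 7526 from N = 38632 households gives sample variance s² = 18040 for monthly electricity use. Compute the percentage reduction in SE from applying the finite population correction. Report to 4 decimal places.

f = n/N = 7526/38632 = 0.19481259.
SE_no-fpc = √(s²/n) = 1.5482324; SE_fpc = √((1−f)s²/n) = 1.3892636.
Ratio = √(1−f) = 0.89732236. Reduction = 100·(1 − 0.89732236) = 10.2678%.

10.2678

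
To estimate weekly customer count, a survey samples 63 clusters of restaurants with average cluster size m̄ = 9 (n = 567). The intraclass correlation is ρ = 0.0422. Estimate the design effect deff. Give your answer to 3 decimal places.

deff = 1 + (9 − 1)·0.0422 = 1 + 0.3376 = 1.3376.

1.338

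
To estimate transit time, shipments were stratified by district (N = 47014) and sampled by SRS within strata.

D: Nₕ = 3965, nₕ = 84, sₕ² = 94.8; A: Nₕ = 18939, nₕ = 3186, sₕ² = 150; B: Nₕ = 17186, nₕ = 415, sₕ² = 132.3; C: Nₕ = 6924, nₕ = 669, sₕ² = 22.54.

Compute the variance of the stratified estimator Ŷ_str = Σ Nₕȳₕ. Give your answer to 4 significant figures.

1.248 × 10^8

Var(Ŷ_str) = Σₕ Nₕ²(1 − fₕ)sₕ²/nₕ.
D: 3965²·(1 − 84/3965)·94.8/84 = 1.7366643 × 10^7.
A: 18939²·(1 − 3186/18939)·150/3186 = 1.4046425 × 10^7.
B: 17186²·(1 − 415/17186)·132.3/415 = 9.1885189 × 10^7.
C: 6924²·(1 − 669/6924)·22.54/669 = 1.4591911 × 10^6.
Sum = 1.2475745 × 10^8.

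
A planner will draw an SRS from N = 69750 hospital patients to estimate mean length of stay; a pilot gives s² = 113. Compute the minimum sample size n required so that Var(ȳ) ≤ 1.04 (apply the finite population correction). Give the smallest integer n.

Without fpc, n₀ = s²/D = 113/1.04 = 108.6538.
With fpc, (1 − n/N)·s²/n ≤ D requires n ≥ n₀/(1 + n₀/N) = 108.6538/(1 + 108.6538/69750) = 108.4848.
Rounding up, n = 109.

109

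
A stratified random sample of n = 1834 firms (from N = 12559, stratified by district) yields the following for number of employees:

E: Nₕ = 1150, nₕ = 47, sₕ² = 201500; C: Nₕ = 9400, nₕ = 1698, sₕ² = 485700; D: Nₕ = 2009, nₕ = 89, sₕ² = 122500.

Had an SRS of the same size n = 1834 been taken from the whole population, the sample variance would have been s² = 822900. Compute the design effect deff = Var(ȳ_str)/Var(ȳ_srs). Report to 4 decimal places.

0.5205

Var(ȳ_str) = Σ Wₕ²(1−fₕ)sₕ²/nₕ with Wₕ = Nₕ/12559:
  E: (1150/12559)²·(1−47/1150)·201500/47 = 34.47787
  C: (9400/12559)²·(1−1698/9400)·485700/1698 = 131.29605
  D: (2009/12559)²·(1−89/2009)·122500/89 = 33.660234
  → Var(ȳ_str) = 199.43415.
Var(ȳ_srs) = (1 − 1834/12559)·822900/1834 = 383.16865.
deff = 199.43415 / 383.16865 = 0.5205.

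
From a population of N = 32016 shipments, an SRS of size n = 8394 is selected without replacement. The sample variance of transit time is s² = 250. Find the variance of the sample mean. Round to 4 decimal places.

0.0220

Under SRS without replacement, Var(ȳ) = (1 − f)·s²/n with f = n/N = 8394/32016 = 0.26218141.
Var(ȳ) = (1 − 0.26218141)·250/8394 = 0.73781859·0.029783178 = 0.021974583.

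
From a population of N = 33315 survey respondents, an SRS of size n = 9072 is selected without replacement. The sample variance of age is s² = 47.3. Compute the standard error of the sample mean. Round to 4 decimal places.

0.0616

Under SRS without replacement, Var(ȳ) = (1 − f)·s²/n with f = n/N = 9072/33315 = 0.27230977.
Var(ȳ) = (1 − 0.27230977)·47.3/9072 = 0.72769023·0.0052138448 = 0.0037940639.
SE(ȳ) = √(0.0037940639) = 0.0616.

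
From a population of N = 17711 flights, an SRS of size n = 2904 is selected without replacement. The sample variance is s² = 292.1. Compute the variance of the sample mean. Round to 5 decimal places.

0.08409

Under SRS without replacement, Var(ȳ) = (1 − f)·s²/n with f = n/N = 2904/17711 = 0.16396590.
Var(ȳ) = (1 − 0.16396590)·292.1/2904 = 0.83603410·0.1005854 = 0.084092824.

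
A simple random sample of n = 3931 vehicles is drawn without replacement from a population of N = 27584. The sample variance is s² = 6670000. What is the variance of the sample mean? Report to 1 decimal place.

1455.0

Under SRS without replacement, Var(ȳ) = (1 − f)·s²/n with f = n/N = 3931/27584 = 0.14251015.
Var(ȳ) = (1 − 0.14251015)·6670000/3931 = 0.85748985·1696.7693 = 1454.9624.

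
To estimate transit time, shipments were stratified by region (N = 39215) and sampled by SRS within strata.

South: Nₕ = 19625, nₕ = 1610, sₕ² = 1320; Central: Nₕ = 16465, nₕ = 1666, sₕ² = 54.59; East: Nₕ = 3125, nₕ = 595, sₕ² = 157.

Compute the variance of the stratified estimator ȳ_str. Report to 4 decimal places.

0.1950

Var(ȳ_str) = Σₕ Wₕ²(1 − fₕ)sₕ²/nₕ with Wₕ = Nₕ/N, N = 39215.
South: Wₕ = 0.50044626; term = 0.50044626²·(1 − 0.08203822)·1320/1610 = 0.18848967.
Central: Wₕ = 0.41986485; term = 0.41986485²·(1 − 0.10118433)·54.59/1666 = 0.0051919173.
East: Wₕ = 0.07968889; term = 0.07968889²·(1 − 0.19040000)·157/595 = 0.0013565906.
Sum = 0.19503818.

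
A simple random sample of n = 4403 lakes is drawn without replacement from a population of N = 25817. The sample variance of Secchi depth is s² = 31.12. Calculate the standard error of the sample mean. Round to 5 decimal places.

0.07657

Under SRS without replacement, Var(ȳ) = (1 − f)·s²/n with f = n/N = 4403/25817 = 0.17054654.
Var(ȳ) = (1 − 0.17054654)·31.12/4403 = 0.82945346·0.0070679082 = 0.005862501.
SE(ȳ) = √(0.005862501) = 0.07657.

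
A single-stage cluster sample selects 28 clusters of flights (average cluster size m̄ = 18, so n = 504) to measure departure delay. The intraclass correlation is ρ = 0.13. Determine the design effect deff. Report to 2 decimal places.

deff = 1 + (18 − 1)·0.13 = 1 + 2.21 = 3.21.

3.21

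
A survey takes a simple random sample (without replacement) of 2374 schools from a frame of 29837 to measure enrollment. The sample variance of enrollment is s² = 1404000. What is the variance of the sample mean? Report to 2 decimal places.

Under SRS without replacement, Var(ȳ) = (1 − f)·s²/n with f = n/N = 2374/29837 = 0.07956564.
Var(ȳ) = (1 − 0.07956564)·1404000/2374 = 0.92043436·591.40691 = 544.35124.

544.35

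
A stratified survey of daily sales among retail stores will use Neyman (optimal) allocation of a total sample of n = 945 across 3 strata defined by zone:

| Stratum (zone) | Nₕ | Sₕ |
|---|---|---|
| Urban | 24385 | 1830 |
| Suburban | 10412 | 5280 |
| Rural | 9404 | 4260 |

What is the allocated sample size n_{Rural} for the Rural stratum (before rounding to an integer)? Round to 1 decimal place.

271.1

Neyman allocation: nₕ = n·NₕSₕ / Σⱼ NⱼSⱼ.
Σ NⱼSⱼ = 24385·1830 + 10412·5280 + 9404·4260 = 1.3966095 × 10^8.
n_{Rural} = 945·9404·4260 / (1.3966095 × 10^8) = 271.1.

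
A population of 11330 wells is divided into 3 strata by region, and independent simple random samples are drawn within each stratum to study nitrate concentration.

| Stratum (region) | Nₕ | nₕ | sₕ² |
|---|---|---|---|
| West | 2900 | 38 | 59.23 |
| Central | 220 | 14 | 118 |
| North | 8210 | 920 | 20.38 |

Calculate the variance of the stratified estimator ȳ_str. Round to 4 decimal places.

Var(ȳ_str) = Σₕ Wₕ²(1 − fₕ)sₕ²/nₕ with Wₕ = Nₕ/N, N = 11330.
West: Wₕ = 0.25595763; term = 0.25595763²·(1 − 0.01310345)·59.23/38 = 0.10077805.
Central: Wₕ = 0.01941748; term = 0.01941748²·(1 − 0.06363636)·118/14 = 0.0029756651.
North: Wₕ = 0.72462489; term = 0.72462489²·(1 − 0.11205847)·20.38/920 = 0.010328261.
Sum = 0.11408198.

0.1141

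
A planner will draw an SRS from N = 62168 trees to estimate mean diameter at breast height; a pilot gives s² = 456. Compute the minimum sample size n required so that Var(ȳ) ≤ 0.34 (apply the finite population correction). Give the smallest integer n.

Without fpc, n₀ = s²/D = 456/0.34 = 1341.1765.
With fpc, (1 − n/N)·s²/n ≤ D requires n ≥ n₀/(1 + n₀/N) = 1341.1765/(1 + 1341.1765/62168) = 1312.8538.
Rounding up, n = 1313.

1313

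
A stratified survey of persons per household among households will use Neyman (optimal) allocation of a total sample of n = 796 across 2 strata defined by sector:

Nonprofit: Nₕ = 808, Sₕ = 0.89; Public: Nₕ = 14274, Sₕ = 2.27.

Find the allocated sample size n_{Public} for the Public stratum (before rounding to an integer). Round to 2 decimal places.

Neyman allocation: nₕ = n·NₕSₕ / Σⱼ NⱼSⱼ.
Σ NⱼSⱼ = 808·0.89 + 14274·2.27 = 33121.1.
n_{Public} = 796·14274·2.27 / 33121.1 = 778.72.

778.72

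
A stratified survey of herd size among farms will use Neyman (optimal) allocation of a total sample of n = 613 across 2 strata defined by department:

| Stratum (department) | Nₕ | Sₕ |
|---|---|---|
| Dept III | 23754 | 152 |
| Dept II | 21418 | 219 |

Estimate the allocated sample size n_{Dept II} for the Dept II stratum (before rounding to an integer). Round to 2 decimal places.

Neyman allocation: nₕ = n·NₕSₕ / Σⱼ NⱼSⱼ.
Σ NⱼSⱼ = 23754·152 + 21418·219 = 8.30115 × 10^6.
n_{Dept II} = 613·21418·219 / (8.30115 × 10^6) = 346.37.

346.37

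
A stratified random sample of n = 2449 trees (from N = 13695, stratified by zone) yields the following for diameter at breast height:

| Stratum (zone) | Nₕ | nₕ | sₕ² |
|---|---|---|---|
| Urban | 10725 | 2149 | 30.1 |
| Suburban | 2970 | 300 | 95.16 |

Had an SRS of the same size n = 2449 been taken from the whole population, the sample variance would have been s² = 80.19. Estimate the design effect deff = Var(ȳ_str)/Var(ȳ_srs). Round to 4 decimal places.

0.7542

Var(ȳ_str) = Σ Wₕ²(1−fₕ)sₕ²/nₕ with Wₕ = Nₕ/13695:
  Urban: (10725/13695)²·(1−2149/10725)·30.1/2149 = 0.006868914
  Suburban: (2970/13695)²·(1−300/2970)·95.16/300 = 0.013411483
  → Var(ȳ_str) = 0.020280397.
Var(ȳ_srs) = (1 − 2449/13695)·80.19/2449 = 0.026888555.
deff = 0.020280397 / 0.026888555 = 0.7542.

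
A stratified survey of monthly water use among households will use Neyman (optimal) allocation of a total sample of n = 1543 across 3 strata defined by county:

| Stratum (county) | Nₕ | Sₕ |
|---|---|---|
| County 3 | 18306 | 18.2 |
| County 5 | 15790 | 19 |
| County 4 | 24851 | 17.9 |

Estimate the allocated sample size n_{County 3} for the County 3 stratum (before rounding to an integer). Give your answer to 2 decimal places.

Neyman allocation: nₕ = n·NₕSₕ / Σⱼ NⱼSⱼ.
Σ NⱼSⱼ = 18306·18.2 + 15790·19 + 24851·17.9 = 1.0780121 × 10^6.
n_{County 3} = 1543·18306·18.2 / (1.0780121 × 10^6) = 476.88.

476.88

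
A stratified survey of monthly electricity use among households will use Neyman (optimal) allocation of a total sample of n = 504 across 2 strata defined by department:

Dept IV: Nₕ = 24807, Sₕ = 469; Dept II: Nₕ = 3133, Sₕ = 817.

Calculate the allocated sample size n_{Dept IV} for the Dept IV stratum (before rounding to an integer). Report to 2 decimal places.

Neyman allocation: nₕ = n·NₕSₕ / Σⱼ NⱼSⱼ.
Σ NⱼSⱼ = 24807·469 + 3133·817 = 1.4194144 × 10^7.
n_{Dept IV} = 504·24807·469 / (1.4194144 × 10^7) = 413.11.

413.11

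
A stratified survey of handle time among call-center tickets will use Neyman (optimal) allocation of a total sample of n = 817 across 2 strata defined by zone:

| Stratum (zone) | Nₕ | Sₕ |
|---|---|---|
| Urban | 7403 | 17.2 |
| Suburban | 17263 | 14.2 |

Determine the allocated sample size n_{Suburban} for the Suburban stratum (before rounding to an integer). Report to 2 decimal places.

Neyman allocation: nₕ = n·NₕSₕ / Σⱼ NⱼSⱼ.
Σ NⱼSⱼ = 7403·17.2 + 17263·14.2 = 372466.2.
n_{Suburban} = 817·17263·14.2 / 372466.2 = 537.70.

537.70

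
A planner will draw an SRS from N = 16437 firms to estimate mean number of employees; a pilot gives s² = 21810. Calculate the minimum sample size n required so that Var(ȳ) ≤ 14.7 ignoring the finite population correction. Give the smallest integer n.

1484

Without fpc, n₀ = s²/D = 21810/14.7 = 1483.6735.
Rounding up, n = 1484.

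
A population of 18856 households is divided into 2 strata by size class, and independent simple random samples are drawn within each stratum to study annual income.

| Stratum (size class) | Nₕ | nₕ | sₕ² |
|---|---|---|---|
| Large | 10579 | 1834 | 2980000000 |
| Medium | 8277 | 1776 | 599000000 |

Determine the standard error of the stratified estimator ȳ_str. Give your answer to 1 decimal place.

688.4

Var(ȳ_str) = Σₕ Wₕ²(1 − fₕ)sₕ²/nₕ with Wₕ = Nₕ/N, N = 18856.
Large: Wₕ = 0.56104158; term = 0.56104158²·(1 − 0.17336232)·2980000000/1834 = 422787.58.
Medium: Wₕ = 0.43895842; term = 0.43895842²·(1 − 0.21457050)·599000000/1776 = 51043.194.
Sum = 473830.77.
SE = √(473830.77) = 688.4.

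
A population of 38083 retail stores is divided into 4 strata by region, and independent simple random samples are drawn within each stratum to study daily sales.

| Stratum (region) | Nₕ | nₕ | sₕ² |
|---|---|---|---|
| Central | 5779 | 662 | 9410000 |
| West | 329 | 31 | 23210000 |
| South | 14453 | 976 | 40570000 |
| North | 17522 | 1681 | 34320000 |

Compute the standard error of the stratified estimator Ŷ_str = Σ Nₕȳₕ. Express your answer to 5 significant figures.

3.7759 × 10^6

Var(Ŷ_str) = Σₕ Nₕ²(1 − fₕ)sₕ²/nₕ.
Central: 5779²·(1 − 662/5779)·9410000/662 = 4.2033906 × 10^11.
West: 329²·(1 − 31/329)·23210000/31 = 7.3404994 × 10^10.
South: 14453²·(1 − 976/14453)·40570000/976 = 8.0966697 × 10^12.
North: 17522²·(1 − 1681/17522)·34320000/1681 = 5.6669037 × 10^12.
Sum = 1.4257317 × 10^13.
SE = √(1.4257317 × 10^13) = 3.7759 × 10^6.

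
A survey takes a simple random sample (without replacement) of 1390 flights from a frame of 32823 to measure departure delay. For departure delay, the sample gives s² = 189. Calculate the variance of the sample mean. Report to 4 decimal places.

Under SRS without replacement, Var(ȳ) = (1 − f)·s²/n with f = n/N = 1390/32823 = 0.04234835.
Var(ȳ) = (1 − 0.04234835)·189/1390 = 0.95765165·0.13597122 = 0.13021307.

0.1302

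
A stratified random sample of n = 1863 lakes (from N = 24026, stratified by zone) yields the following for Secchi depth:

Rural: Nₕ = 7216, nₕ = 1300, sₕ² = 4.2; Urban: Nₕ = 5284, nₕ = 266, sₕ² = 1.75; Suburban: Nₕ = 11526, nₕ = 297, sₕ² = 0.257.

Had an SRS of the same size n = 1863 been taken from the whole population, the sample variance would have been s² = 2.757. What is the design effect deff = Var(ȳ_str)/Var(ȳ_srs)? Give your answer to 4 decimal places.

0.5385

Var(ȳ_str) = Σ Wₕ²(1−fₕ)sₕ²/nₕ with Wₕ = Nₕ/24026:
  Rural: (7216/24026)²·(1−1300/7216)·4.2/1300 = 2.3892835 × 10^-4
  Urban: (5284/24026)²·(1−266/5284)·1.75/266 = 3.0219476 × 10^-4
  Suburban: (11526/24026)²·(1−297/11526)·0.257/297 = 1.9401416 × 10^-4
  → Var(ȳ_str) = 7.3513727 × 10^-4.
Var(ȳ_srs) = (1 − 1863/24026)·2.757/1863 = 0.0013651205.
deff = (7.3513727 × 10^-4) / 0.0013651205 = 0.5385.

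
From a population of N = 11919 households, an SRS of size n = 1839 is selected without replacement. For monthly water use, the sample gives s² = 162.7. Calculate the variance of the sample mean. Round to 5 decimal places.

Under SRS without replacement, Var(ȳ) = (1 − f)·s²/n with f = n/N = 1839/11919 = 0.15429147.
Var(ȳ) = (1 − 0.15429147)·162.7/1839 = 0.84570853·0.088471996 = 0.074821522.

0.07482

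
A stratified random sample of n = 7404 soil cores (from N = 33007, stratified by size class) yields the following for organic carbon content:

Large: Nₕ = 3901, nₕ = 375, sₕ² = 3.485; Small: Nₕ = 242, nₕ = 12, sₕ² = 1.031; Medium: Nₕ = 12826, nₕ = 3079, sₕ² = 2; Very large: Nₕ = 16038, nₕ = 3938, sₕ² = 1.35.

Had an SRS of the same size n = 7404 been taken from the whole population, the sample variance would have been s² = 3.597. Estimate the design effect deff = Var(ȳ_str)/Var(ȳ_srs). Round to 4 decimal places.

0.6828

Var(ȳ_str) = Σ Wₕ²(1−fₕ)sₕ²/nₕ with Wₕ = Nₕ/33007:
  Large: (3901/33007)²·(1−375/3901)·3.485/375 = 1.1733232 × 10^-4
  Small: (242/33007)²·(1−12/242)·1.031/12 = 4.3894339 × 10^-6
  Medium: (12826/33007)²·(1−3079/12826)·2/3079 = 7.4536741 × 10^-5
  Very large: (16038/33007)²·(1−3938/16038)·1.35/3938 = 6.1063477 × 10^-5
  → Var(ȳ_str) = 2.5732197 × 10^-4.
Var(ȳ_srs) = (1 − 7404/33007)·3.597/7404 = 3.7684159 × 10^-4.
deff = (2.5732197 × 10^-4) / (3.7684159 × 10^-4) = 0.6828.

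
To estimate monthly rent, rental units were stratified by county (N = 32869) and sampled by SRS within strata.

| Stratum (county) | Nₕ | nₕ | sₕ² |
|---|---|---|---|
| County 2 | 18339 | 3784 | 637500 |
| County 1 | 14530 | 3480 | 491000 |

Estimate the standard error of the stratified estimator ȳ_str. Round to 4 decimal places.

7.9115

Var(ȳ_str) = Σₕ Wₕ²(1 − fₕ)sₕ²/nₕ with Wₕ = Nₕ/N, N = 32869.
County 2: Wₕ = 0.55794213; term = 0.55794213²·(1 − 0.20633622)·637500/3784 = 41.624012.
County 1: Wₕ = 0.44205787; term = 0.44205787²·(1 − 0.23950447)·491000/3480 = 20.968007.
Sum = 62.592019.
SE = √(62.592019) = 7.9115.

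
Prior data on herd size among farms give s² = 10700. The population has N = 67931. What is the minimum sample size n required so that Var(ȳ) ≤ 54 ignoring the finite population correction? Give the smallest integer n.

Without fpc, n₀ = s²/D = 10700/54 = 198.1481.
Rounding up, n = 199.

199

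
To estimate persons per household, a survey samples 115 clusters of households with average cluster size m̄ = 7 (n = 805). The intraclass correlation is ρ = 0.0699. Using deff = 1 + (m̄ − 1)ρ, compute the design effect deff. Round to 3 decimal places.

1.419

deff = 1 + (7 − 1)·0.0699 = 1 + 0.4194 = 1.4194.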